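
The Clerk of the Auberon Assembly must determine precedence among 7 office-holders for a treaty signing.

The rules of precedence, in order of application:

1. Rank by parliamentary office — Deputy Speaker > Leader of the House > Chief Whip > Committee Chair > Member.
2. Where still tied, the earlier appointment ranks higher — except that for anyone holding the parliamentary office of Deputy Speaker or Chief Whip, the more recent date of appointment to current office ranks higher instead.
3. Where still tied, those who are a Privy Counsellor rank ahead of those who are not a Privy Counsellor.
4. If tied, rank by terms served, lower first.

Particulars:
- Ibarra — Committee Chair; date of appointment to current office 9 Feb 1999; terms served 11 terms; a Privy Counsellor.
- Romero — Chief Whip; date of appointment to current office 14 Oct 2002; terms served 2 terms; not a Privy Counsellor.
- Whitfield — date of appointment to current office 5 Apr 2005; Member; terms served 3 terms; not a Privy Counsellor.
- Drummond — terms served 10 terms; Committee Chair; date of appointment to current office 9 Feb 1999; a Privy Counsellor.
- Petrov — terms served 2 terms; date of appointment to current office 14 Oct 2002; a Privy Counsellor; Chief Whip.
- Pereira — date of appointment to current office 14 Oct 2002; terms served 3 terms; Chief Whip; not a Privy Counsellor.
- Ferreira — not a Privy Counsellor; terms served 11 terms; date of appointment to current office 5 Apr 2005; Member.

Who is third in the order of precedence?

Pereira

By parliamentary office: Petrov, Romero and Pereira (Chief Whip); then Drummond and Ibarra (Committee Chair); then Whitfield and Ferreira (Member).
Petrov, Romero and Pereira all have date of appointment to current office 14 Oct 2002, so the next rule applies.
Among Petrov, Romero and Pereira, a Privy Counsellor before not a Privy Counsellor: Petrov (a Privy Counsellor) before Romero and Pereira (not a Privy Counsellor).
Among Romero and Pereira, by terms served (lower first): Romero (2 terms) before Pereira (3 terms).
Drummond and Ibarra both have date of appointment to current office 9 Feb 1999, so the next rule applies.
Drummond and Ibarra are each a Privy Counsellor, so the next rule applies.
Among Drummond and Ibarra, by terms served (lower first): Drummond (10 terms) before Ibarra (11 terms).
Whitfield and Ferreira both have date of appointment to current office 5 Apr 2005, so the next rule applies.
Whitfield and Ferreira are each not a Privy Counsellor, so the next rule applies.
Among Whitfield and Ferreira, by terms served (lower first): Whitfield (3 terms) before Ferreira (11 terms).
Order: Petrov, Romero, Pereira, Drummond, Ibarra, Whitfield, Ferreira.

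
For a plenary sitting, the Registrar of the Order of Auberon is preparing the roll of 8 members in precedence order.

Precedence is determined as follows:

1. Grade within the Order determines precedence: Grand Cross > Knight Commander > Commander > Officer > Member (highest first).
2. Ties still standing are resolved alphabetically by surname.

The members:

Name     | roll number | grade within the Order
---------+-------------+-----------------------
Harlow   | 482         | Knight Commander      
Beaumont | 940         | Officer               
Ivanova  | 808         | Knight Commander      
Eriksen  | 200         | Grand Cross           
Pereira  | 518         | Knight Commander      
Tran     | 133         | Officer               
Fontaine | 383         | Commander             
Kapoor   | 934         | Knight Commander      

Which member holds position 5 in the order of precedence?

Pereira

By grade within the Order: Eriksen (Grand Cross); then Harlow, Ivanova, Kapoor and Pereira (Knight Commander); then Fontaine (Commander); then Beaumont and Tran (Officer).
Among Harlow, Ivanova, Kapoor and Pereira, alphabetically by surname: Harlow before Ivanova before Kapoor before Pereira.
Among Beaumont and Tran, alphabetically by surname: Beaumont before Tran.
Order: Eriksen, Harlow, Ivanova, Kapoor, Pereira, Fontaine, Beaumont, Tran.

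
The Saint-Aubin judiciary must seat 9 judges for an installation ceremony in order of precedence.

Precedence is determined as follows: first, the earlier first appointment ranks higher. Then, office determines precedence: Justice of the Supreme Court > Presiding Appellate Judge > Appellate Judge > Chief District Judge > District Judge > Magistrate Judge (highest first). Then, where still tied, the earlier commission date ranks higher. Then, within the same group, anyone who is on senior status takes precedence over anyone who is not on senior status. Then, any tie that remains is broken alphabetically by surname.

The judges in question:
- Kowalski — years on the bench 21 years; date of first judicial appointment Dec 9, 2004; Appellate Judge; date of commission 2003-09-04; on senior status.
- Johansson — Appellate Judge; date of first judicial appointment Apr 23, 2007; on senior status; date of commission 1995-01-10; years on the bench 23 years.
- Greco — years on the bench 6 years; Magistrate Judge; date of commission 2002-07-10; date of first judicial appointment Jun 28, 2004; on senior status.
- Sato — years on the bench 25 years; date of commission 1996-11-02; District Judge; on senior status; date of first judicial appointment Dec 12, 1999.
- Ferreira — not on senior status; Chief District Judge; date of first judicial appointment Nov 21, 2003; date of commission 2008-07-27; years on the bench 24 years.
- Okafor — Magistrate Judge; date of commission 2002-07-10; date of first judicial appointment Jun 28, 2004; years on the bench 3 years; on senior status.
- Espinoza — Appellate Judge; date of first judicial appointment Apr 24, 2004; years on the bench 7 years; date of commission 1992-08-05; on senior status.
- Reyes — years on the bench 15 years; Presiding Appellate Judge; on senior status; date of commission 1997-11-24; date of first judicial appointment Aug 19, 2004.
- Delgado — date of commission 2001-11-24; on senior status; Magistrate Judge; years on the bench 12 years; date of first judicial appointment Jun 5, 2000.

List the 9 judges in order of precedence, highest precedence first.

Sato, Delgado, Ferreira, Espinoza, Greco, Okafor, Reyes, Kowalski, Johansson

By date of first judicial appointment (earlier first): Sato (Dec 12, 1999); then Delgado (Jun 5, 2000); then Ferreira (Nov 21, 2003); then Espinoza (Apr 24, 2004); then Greco and Okafor (both Jun 28, 2004); then Reyes (Aug 19, 2004); then Kowalski (Dec 9, 2004); then Johansson (Apr 23, 2007).
Greco and Okafor are each Magistrate Judge, so the next rule applies.
Greco and Okafor both have date of commission 2002-07-10, so the next rule applies.
Greco and Okafor are each on senior status, so the next rule applies.
Among Greco and Okafor, alphabetically by surname: Greco before Okafor.
Full order: Sato, Delgado, Ferreira, Espinoza, Greco, Okafor, Reyes, Kowalski, Johansson.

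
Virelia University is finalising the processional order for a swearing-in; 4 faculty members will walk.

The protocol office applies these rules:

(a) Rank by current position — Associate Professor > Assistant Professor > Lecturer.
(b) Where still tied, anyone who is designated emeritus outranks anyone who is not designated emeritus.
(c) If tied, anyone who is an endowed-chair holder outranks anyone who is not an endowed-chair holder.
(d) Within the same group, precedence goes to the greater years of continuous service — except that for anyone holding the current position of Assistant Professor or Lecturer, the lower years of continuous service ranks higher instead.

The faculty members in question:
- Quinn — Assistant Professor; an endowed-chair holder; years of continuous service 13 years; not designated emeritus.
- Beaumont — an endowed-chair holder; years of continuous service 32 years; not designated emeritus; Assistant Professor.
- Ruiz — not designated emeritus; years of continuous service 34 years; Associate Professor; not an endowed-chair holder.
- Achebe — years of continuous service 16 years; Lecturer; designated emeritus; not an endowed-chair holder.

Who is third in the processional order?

Beaumont

By current position: Ruiz (Associate Professor); then Quinn and Beaumont (Assistant Professor); then Achebe (Lecturer).
Quinn and Beaumont are each not designated emeritus, so the next rule applies.
Quinn and Beaumont are each an endowed-chair holder, so the next rule applies.
Among Quinn and Beaumont, by years of continuous service (lower first) (reversed rule for this group): Quinn (13 years) before Beaumont (32 years).
Order: Ruiz, Quinn, Beaumont, Achebe.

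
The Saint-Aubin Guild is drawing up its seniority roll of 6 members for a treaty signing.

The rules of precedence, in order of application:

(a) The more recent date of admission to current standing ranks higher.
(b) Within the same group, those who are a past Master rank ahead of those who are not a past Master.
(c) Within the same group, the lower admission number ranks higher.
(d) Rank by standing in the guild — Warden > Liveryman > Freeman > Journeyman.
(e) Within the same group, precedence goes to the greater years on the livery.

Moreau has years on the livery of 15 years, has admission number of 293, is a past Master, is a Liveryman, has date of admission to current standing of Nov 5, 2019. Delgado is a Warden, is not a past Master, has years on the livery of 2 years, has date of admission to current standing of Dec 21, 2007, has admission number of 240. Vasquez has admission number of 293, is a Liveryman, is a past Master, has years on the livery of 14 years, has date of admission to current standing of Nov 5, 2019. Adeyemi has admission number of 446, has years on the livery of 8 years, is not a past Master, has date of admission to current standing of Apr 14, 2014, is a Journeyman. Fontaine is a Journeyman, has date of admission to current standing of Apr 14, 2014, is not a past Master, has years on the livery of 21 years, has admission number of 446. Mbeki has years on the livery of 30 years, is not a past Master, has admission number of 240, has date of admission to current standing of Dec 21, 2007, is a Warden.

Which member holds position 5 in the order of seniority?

Mbeki

By date of admission to current standing (later first): Moreau and Vasquez (both Nov 5, 2019); then Fontaine and Adeyemi (both Apr 14, 2014); then Mbeki and Delgado (both Dec 21, 2007).
Moreau and Vasquez are each a past Master, so the next rule applies.
Moreau and Vasquez both have admission number 293, so the next rule applies.
Moreau and Vasquez are each Liveryman, so the next rule applies.
Among Moreau and Vasquez, by years on the livery (higher first): Moreau (15 years) before Vasquez (14 years).
Fontaine and Adeyemi are each not a past Master, so the next rule applies.
Fontaine and Adeyemi both have admission number 446, so the next rule applies.
Fontaine and Adeyemi are each Journeyman, so the next rule applies.
Among Fontaine and Adeyemi, by years on the livery (higher first): Fontaine (21 years) before Adeyemi (8 years).
Mbeki and Delgado are each not a past Master, so the next rule applies.
Mbeki and Delgado both have admission number 240, so the next rule applies.
Mbeki and Delgado are each Warden, so the next rule applies.
Among Mbeki and Delgado, by years on the livery (higher first): Mbeki (30 years) before Delgado (2 years).
Order: Moreau, Vasquez, Fontaine, Adeyemi, Mbeki, Delgado.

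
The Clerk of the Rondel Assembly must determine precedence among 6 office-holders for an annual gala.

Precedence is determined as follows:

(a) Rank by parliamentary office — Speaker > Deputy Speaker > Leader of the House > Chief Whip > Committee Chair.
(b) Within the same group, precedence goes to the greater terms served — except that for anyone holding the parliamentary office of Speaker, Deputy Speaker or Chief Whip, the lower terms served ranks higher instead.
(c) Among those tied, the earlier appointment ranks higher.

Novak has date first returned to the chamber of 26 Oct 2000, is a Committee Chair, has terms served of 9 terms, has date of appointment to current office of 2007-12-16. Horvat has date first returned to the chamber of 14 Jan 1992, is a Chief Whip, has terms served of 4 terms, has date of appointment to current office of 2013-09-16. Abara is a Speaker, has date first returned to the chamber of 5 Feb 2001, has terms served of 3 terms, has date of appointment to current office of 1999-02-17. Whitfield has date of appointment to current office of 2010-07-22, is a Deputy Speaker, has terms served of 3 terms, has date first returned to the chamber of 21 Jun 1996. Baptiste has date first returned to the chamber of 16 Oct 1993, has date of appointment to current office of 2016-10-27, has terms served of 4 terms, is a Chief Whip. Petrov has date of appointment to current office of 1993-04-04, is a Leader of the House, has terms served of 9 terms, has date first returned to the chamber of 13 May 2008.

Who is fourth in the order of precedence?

Horvat

By parliamentary office: Abara (Speaker); then Whitfield (Deputy Speaker); then Petrov (Leader of the House); then Horvat and Baptiste (Chief Whip); then Novak (Committee Chair).
Horvat and Baptiste both have terms served 4 terms, so the next rule applies.
Among Horvat and Baptiste, by date of appointment to current office (earlier first): Horvat (2013-09-16) before Baptiste (2016-10-27).
Order: Abara, Whitfield, Petrov, Horvat, Baptiste, Novak.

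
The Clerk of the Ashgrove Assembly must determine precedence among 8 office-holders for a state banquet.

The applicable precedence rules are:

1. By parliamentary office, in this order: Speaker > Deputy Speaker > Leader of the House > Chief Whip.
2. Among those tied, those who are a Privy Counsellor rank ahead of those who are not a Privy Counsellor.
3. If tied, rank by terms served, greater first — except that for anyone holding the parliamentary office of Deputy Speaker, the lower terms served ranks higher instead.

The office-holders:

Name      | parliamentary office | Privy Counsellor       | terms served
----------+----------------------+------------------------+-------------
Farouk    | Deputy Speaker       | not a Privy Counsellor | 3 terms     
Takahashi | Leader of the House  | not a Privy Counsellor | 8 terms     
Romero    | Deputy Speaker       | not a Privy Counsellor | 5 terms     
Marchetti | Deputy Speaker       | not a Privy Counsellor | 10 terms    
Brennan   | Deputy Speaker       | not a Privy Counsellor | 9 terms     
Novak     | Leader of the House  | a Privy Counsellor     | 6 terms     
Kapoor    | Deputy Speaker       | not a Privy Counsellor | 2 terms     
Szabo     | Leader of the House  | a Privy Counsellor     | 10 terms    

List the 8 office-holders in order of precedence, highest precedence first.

By parliamentary office: Kapoor, Farouk, Romero, Brennan and Marchetti (Deputy Speaker); then Szabo, Novak and Takahashi (Leader of the House).
Kapoor, Farouk, Romero, Brennan and Marchetti are each not a Privy Counsellor, so the next rule applies.
Among Kapoor, Farouk, Romero, Brennan and Marchetti, by terms served (lower first) (reversed rule for this group): Kapoor (2 terms) before Farouk (3 terms) before Romero (5 terms) before Brennan (9 terms) before Marchetti (10 terms).
Among Szabo, Novak and Takahashi, a Privy Counsellor before not a Privy Counsellor: Szabo and Novak (a Privy Counsellor) before Takahashi (not a Privy Counsellor).
Among Szabo and Novak, by terms served (higher first): Szabo (10 terms) before Novak (6 terms).
Full order: Kapoor, Farouk, Romero, Brennan, Marchetti, Szabo, Novak, Takahashi.

Kapoor, Farouk, Romero, Brennan, Marchetti, Szabo, Novak, Takahashi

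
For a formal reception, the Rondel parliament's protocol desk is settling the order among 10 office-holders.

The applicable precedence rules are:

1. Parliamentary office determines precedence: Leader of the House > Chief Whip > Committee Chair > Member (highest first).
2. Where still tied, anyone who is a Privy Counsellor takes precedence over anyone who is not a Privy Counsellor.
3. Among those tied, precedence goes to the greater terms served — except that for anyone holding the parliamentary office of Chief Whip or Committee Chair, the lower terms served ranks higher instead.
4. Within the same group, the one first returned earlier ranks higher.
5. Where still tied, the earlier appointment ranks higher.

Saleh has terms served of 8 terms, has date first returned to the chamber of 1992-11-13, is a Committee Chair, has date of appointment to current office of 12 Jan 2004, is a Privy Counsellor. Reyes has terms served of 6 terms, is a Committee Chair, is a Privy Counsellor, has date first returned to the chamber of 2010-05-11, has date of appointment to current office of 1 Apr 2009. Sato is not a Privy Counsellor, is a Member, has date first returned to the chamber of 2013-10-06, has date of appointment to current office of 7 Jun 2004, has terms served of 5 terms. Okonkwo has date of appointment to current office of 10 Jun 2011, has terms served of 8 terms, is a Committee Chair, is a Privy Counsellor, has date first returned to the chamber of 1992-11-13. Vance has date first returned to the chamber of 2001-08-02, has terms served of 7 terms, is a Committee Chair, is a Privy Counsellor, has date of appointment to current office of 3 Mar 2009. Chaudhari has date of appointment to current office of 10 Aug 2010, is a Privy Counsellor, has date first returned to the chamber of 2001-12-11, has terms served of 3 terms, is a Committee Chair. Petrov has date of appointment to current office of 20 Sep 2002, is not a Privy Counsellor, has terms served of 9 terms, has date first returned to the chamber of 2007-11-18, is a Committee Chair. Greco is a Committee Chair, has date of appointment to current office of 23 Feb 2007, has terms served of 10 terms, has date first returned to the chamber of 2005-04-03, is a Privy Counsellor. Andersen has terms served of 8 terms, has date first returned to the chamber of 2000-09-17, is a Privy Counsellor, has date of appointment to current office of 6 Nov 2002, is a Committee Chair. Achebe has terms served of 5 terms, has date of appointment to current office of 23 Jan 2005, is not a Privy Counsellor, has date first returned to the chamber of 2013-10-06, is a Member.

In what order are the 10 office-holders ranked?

Chaudhari, Reyes, Vance, Saleh, Okonkwo, Andersen, Greco, Petrov, Sato, Achebe

By parliamentary office: Chaudhari, Reyes, Vance, Saleh, Okonkwo, Andersen, Greco and Petrov (Committee Chair); then Sato and Achebe (Member).
Among Chaudhari, Reyes, Vance, Saleh, Okonkwo, Andersen, Greco and Petrov, a Privy Counsellor before not a Privy Counsellor: Chaudhari, Reyes, Vance, Saleh, Okonkwo, Andersen and Greco (a Privy Counsellor) before Petrov (not a Privy Counsellor).
Among Chaudhari, Reyes, Vance, Saleh, Okonkwo, Andersen and Greco, by terms served (lower first) (reversed rule for this group): Chaudhari (3 terms) before Reyes (6 terms) before Vance (7 terms) before Saleh, Okonkwo and Andersen (8 terms) before Greco (10 terms).
Among Saleh, Okonkwo and Andersen, by date first returned to the chamber (earlier first): Saleh and Okonkwo (1992-11-13) before Andersen (2000-09-17).
Among Saleh and Okonkwo, by date of appointment to current office (earlier first): Saleh (12 Jan 2004) before Okonkwo (10 Jun 2011).
Sato and Achebe are each not a Privy Counsellor, so the next rule applies.
Sato and Achebe both have terms served 5 terms, so the next rule applies.
Sato and Achebe both have date first returned to the chamber 2013-10-06, so the next rule applies.
Among Sato and Achebe, by date of appointment to current office (earlier first): Sato (7 Jun 2004) before Achebe (23 Jan 2005).
Full order: Chaudhari, Reyes, Vance, Saleh, Okonkwo, Andersen, Greco, Petrov, Sato, Achebe.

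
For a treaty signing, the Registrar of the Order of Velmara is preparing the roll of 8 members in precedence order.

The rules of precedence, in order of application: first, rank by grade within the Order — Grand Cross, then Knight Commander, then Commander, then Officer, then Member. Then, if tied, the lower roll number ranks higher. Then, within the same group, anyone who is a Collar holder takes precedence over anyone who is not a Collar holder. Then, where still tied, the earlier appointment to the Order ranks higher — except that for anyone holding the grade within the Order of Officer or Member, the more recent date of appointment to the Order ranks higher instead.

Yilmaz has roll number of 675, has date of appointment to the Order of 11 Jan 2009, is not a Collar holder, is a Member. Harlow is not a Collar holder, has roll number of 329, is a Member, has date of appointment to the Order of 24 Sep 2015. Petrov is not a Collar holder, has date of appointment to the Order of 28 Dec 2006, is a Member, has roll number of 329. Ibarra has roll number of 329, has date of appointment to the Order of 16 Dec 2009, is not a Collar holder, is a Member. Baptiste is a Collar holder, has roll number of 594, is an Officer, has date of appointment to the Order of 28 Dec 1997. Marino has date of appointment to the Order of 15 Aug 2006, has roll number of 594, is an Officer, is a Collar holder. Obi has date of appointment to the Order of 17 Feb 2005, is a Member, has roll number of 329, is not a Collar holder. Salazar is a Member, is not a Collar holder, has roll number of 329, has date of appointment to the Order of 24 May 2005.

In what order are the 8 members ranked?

By grade within the Order: Marino and Baptiste (Officer); then Harlow, Ibarra, Petrov, Salazar, Obi and Yilmaz (Member).
Marino and Baptiste both have roll number 594, so the next rule applies.
Marino and Baptiste are each a Collar holder, so the next rule applies.
Among Marino and Baptiste, by date of appointment to the Order (later first) (reversed rule for this group): Marino (15 Aug 2006) before Baptiste (28 Dec 1997).
Among Harlow, Ibarra, Petrov, Salazar, Obi and Yilmaz, by roll number (lower first): Harlow, Ibarra, Petrov, Salazar and Obi (329) before Yilmaz (675).
Harlow, Ibarra, Petrov, Salazar and Obi are each not a Collar holder, so the next rule applies.
Among Harlow, Ibarra, Petrov, Salazar and Obi, by date of appointment to the Order (later first) (reversed rule for this group): Harlow (24 Sep 2015) before Ibarra (16 Dec 2009) before Petrov (28 Dec 2006) before Salazar (24 May 2005) before Obi (17 Feb 2005).
Full order: Marino, Baptiste, Harlow, Ibarra, Petrov, Salazar, Obi, Yilmaz.

Marino, Baptiste, Harlow, Ibarra, Petrov, Salazar, Obi, Yilmaz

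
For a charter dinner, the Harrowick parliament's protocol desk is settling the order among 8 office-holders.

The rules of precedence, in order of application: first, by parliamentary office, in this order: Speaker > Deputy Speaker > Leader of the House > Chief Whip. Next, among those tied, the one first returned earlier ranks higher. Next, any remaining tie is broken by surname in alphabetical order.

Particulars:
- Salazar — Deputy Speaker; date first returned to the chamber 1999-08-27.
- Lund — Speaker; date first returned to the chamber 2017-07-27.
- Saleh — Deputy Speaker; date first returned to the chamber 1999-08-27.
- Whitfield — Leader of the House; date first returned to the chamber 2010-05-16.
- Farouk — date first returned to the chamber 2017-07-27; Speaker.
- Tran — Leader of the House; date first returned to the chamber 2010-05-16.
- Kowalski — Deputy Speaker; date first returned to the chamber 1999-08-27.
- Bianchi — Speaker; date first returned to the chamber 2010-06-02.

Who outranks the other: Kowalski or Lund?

By parliamentary office: Bianchi, Farouk and Lund (Speaker); then Kowalski, Salazar and Saleh (Deputy Speaker); then Tran and Whitfield (Leader of the House).
Among Bianchi, Farouk and Lund, by date first returned to the chamber (earlier first): Bianchi (2010-06-02) before Farouk and Lund (2017-07-27).
Among Farouk and Lund, alphabetically by surname: Farouk before Lund.
Kowalski, Salazar and Saleh all have date first returned to the chamber 1999-08-27, so the next rule applies.
Among Kowalski, Salazar and Saleh, alphabetically by surname: Kowalski before Salazar before Saleh.
Tran and Whitfield both have date first returned to the chamber 2010-05-16, so the next rule applies.
Among Tran and Whitfield, alphabetically by surname: Tran before Whitfield.
So Lund takes precedence.

Lund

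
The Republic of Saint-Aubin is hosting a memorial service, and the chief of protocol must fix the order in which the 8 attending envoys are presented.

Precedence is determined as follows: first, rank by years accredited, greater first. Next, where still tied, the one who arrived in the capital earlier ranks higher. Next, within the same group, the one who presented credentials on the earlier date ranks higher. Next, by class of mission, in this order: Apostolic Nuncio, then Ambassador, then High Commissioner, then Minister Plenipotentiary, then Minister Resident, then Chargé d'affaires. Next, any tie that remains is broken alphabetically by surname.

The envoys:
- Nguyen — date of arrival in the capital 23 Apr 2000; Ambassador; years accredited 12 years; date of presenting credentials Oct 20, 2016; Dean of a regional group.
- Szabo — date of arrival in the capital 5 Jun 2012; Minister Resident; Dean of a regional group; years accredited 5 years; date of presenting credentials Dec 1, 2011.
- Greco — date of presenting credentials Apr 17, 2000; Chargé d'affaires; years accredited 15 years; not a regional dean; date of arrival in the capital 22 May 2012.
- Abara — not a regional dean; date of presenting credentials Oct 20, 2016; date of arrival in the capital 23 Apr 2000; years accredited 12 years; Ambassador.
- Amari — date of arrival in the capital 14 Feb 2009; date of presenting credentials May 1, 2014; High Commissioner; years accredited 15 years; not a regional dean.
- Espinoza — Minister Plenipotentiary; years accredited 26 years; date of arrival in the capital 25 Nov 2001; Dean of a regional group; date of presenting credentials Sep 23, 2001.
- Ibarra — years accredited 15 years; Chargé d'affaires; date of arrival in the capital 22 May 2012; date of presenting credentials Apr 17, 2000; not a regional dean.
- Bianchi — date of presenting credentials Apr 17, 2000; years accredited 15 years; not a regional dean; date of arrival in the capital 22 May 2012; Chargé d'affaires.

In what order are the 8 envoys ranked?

By years accredited (higher first): Espinoza (26 years); then Amari, Bianchi, Greco and Ibarra (each 15 years); then Abara and Nguyen (both 12 years); then Szabo (5 years).
Among Amari, Bianchi, Greco and Ibarra, by date of arrival in the capital (earlier first): Amari (14 Feb 2009) before Bianchi, Greco and Ibarra (22 May 2012).
Bianchi, Greco and Ibarra all have date of presenting credentials Apr 17, 2000, so the next rule applies.
Bianchi, Greco and Ibarra are each Chargé d'affaires, so the next rule applies.
Among Bianchi, Greco and Ibarra, alphabetically by surname: Bianchi before Greco before Ibarra.
Abara and Nguyen both have date of arrival in the capital 23 Apr 2000, so the next rule applies.
Abara and Nguyen both have date of presenting credentials Oct 20, 2016, so the next rule applies.
Abara and Nguyen are each Ambassador, so the next rule applies.
Among Abara and Nguyen, alphabetically by surname: Abara before Nguyen.
Full order: Espinoza, Amari, Bianchi, Greco, Ibarra, Abara, Nguyen, Szabo.

Espinoza, Amari, Bianchi, Greco, Ibarra, Abara, Nguyen, Szabo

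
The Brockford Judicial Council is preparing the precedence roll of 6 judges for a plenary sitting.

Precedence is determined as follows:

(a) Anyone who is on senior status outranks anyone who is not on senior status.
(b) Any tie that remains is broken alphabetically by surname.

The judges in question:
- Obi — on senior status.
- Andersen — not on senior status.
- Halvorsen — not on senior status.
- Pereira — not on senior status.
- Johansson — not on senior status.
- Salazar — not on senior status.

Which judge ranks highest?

By the first rule: Obi (on senior status); then Andersen, Halvorsen, Johansson, Pereira and Salazar (each not on senior status).
Among Andersen, Halvorsen, Johansson, Pereira and Salazar, alphabetically by surname: Andersen before Halvorsen before Johansson before Pereira before Salazar.
Order: Obi, Andersen, Halvorsen, Johansson, Pereira, Salazar.

Obi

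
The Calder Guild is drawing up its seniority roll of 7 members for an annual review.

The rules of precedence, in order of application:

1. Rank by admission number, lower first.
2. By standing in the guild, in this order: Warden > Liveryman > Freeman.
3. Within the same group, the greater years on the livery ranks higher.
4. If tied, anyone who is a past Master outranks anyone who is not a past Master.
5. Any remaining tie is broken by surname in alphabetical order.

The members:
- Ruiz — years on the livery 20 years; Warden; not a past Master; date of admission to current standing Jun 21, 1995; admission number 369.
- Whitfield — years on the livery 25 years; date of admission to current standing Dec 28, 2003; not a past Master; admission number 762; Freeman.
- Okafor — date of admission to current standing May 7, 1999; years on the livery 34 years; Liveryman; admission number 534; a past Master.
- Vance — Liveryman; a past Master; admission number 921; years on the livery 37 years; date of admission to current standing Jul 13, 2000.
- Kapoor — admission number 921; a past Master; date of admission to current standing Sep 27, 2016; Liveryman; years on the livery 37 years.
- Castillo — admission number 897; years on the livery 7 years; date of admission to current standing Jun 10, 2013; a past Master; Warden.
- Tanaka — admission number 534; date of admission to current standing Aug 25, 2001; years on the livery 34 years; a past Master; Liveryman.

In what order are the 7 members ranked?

By admission number (lower first): Ruiz (369); then Okafor and Tanaka (both 534); then Whitfield (762); then Castillo (897); then Kapoor and Vance (both 921).
Okafor and Tanaka are each Liveryman, so the next rule applies.
Okafor and Tanaka both have years on the livery 34 years, so the next rule applies.
Okafor and Tanaka are each a past Master, so the next rule applies.
Among Okafor and Tanaka, alphabetically by surname: Okafor before Tanaka.
Kapoor and Vance are each Liveryman, so the next rule applies.
Kapoor and Vance both have years on the livery 37 years, so the next rule applies.
Kapoor and Vance are each a past Master, so the next rule applies.
Among Kapoor and Vance, alphabetically by surname: Kapoor before Vance.
Full order: Ruiz, Okafor, Tanaka, Whitfield, Castillo, Kapoor, Vance.

Ruiz, Okafor, Tanaka, Whitfield, Castillo, Kapoor, Vance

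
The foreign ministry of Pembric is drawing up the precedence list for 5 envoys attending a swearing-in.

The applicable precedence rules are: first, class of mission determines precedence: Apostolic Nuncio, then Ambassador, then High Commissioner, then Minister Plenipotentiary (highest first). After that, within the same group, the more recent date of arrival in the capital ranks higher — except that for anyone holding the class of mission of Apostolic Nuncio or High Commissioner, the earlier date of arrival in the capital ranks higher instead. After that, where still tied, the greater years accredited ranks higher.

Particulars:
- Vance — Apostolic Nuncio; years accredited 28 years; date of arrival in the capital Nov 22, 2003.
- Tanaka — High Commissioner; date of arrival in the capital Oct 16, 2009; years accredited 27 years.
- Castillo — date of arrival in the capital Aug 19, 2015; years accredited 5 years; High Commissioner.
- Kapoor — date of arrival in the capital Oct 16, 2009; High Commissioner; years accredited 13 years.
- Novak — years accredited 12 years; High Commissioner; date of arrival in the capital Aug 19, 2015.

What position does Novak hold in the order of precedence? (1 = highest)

4

By class of mission: Vance (Apostolic Nuncio); then Tanaka, Kapoor, Novak and Castillo (High Commissioner).
Among Tanaka, Kapoor, Novak and Castillo, by date of arrival in the capital (earlier first) (reversed rule for this group): Tanaka and Kapoor (Oct 16, 2009) before Novak and Castillo (Aug 19, 2015).
Among Tanaka and Kapoor, by years accredited (higher first): Tanaka (27 years) before Kapoor (13 years).
Among Novak and Castillo, by years accredited (higher first): Novak (12 years) before Castillo (5 years).
Order: Vance, Tanaka, Kapoor, Novak, Castillo. So position 4.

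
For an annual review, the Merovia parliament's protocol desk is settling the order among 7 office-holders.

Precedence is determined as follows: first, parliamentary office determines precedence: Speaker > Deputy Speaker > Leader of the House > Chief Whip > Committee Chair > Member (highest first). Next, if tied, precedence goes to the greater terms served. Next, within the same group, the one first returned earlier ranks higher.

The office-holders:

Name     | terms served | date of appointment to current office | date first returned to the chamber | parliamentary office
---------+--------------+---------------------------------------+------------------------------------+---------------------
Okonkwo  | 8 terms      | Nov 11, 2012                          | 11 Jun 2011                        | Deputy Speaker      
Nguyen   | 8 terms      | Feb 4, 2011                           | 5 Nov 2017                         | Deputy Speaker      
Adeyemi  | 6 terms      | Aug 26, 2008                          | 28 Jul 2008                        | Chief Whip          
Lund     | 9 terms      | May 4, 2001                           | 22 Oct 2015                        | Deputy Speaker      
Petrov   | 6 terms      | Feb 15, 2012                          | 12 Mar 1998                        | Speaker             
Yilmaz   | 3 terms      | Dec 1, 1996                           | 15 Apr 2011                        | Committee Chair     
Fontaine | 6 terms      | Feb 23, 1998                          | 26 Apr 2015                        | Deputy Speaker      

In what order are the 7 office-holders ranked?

By parliamentary office: Petrov (Speaker); then Lund, Okonkwo, Nguyen and Fontaine (Deputy Speaker); then Adeyemi (Chief Whip); then Yilmaz (Committee Chair).
Among Lund, Okonkwo, Nguyen and Fontaine, by terms served (higher first): Lund (9 terms) before Okonkwo and Nguyen (8 terms) before Fontaine (6 terms).
Among Okonkwo and Nguyen, by date first returned to the chamber (earlier first): Okonkwo (11 Jun 2011) before Nguyen (5 Nov 2017).
Full order: Petrov, Lund, Okonkwo, Nguyen, Fontaine, Adeyemi, Yilmaz.

Petrov, Lund, Okonkwo, Nguyen, Fontaine, Adeyemi, Yilmaz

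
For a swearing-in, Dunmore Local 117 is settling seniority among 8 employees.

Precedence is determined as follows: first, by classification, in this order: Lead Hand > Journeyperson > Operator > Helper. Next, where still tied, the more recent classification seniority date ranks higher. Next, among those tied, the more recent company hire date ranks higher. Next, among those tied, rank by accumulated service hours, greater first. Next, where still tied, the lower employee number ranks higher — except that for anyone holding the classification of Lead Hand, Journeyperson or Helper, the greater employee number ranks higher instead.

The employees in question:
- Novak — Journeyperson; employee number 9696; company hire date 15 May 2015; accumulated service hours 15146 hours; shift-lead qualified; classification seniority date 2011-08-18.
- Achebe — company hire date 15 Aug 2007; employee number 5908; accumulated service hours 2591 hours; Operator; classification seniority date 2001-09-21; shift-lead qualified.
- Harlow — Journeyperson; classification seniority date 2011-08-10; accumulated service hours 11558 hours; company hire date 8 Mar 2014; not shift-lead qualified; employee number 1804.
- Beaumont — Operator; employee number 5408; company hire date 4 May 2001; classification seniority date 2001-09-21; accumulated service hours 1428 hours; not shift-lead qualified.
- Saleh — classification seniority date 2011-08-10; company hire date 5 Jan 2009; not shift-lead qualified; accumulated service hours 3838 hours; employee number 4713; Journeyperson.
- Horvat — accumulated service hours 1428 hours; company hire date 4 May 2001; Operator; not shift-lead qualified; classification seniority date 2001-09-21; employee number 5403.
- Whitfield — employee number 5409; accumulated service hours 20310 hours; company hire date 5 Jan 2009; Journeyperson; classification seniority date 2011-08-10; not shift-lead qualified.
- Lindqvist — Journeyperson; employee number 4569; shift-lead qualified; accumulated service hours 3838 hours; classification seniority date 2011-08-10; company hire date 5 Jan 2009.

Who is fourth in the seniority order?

Saleh

By classification: Novak, Harlow, Whitfield, Saleh and Lindqvist (Journeyperson); then Achebe, Horvat and Beaumont (Operator).
Among Novak, Harlow, Whitfield, Saleh and Lindqvist, by classification seniority date (later first): Novak (2011-08-18) before Harlow, Whitfield, Saleh and Lindqvist (2011-08-10).
Among Harlow, Whitfield, Saleh and Lindqvist, by company hire date (later first): Harlow (8 Mar 2014) before Whitfield, Saleh and Lindqvist (5 Jan 2009).
Among Whitfield, Saleh and Lindqvist, by accumulated service hours (higher first): Whitfield (20310 hours) before Saleh and Lindqvist (3838 hours).
Among Saleh and Lindqvist, by employee number (higher first) (reversed rule for this group): Saleh (4713) before Lindqvist (4569).
Achebe, Horvat and Beaumont all have classification seniority date 2001-09-21, so the next rule applies.
Among Achebe, Horvat and Beaumont, by company hire date (later first): Achebe (15 Aug 2007) before Horvat and Beaumont (4 May 2001).
Horvat and Beaumont both have accumulated service hours 1428 hours, so the next rule applies.
Among Horvat and Beaumont, by employee number (lower first): Horvat (5403) before Beaumont (5408).
Order: Novak, Harlow, Whitfield, Saleh, Lindqvist, Achebe, Horvat, Beaumont.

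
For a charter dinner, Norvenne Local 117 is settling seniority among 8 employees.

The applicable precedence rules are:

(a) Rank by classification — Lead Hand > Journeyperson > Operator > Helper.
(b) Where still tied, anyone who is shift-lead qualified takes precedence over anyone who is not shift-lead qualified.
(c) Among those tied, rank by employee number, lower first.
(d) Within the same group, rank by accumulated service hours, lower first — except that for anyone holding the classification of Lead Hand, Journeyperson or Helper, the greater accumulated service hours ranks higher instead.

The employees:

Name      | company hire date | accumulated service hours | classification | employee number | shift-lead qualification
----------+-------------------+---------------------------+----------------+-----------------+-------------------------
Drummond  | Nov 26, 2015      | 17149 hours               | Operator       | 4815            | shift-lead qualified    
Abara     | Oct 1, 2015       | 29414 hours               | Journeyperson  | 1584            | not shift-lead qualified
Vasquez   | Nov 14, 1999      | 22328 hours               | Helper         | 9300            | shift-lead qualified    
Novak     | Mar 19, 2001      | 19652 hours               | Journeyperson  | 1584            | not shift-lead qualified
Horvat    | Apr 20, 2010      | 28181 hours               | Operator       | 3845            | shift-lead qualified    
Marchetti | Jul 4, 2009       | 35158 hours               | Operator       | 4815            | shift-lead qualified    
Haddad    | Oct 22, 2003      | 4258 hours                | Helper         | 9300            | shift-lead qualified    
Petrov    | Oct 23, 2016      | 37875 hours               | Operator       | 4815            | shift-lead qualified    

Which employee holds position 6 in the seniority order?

By classification: Abara and Novak (Journeyperson); then Horvat, Drummond, Marchetti and Petrov (Operator); then Vasquez and Haddad (Helper).
Abara and Novak are each not shift-lead qualified, so the next rule applies.
Abara and Novak both have employee number 1584, so the next rule applies.
Among Abara and Novak, by accumulated service hours (higher first) (reversed rule for this group): Abara (29414 hours) before Novak (19652 hours).
Horvat, Drummond, Marchetti and Petrov are each shift-lead qualified, so the next rule applies.
Among Horvat, Drummond, Marchetti and Petrov, by employee number (lower first): Horvat (3845) before Drummond, Marchetti and Petrov (4815).
Among Drummond, Marchetti and Petrov, by accumulated service hours (lower first): Drummond (17149 hours) before Marchetti (35158 hours) before Petrov (37875 hours).
Vasquez and Haddad are each shift-lead qualified, so the next rule applies.
Vasquez and Haddad both have employee number 9300, so the next rule applies.
Among Vasquez and Haddad, by accumulated service hours (higher first) (reversed rule for this group): Vasquez (22328 hours) before Haddad (4258 hours).
Order: Abara, Novak, Horvat, Drummond, Marchetti, Petrov, Vasquez, Haddad.

Petrov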